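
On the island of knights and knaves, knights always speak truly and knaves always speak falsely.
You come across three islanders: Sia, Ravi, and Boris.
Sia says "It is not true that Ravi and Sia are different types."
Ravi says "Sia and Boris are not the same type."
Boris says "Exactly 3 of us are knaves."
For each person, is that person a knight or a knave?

Suppose Sia is a knave. Then Sia's statement "it is not true that Ravi and Sia are different types" would have to be false. Checking the 4 ways to assign the others, none is consistent with every speaker.
(For instance, with Ravi=knight, Boris=knave, Ravi's claim "Sia and Boris are not the same type" comes out false where it would need to be true.)
So Sia must be a knight, making "it is not true that Ravi and Sia are different types" true. Taking Sia=knight, Ravi=knight, Boris=knave, each remaining statement checks out:
  Ravi (knight): "Sia and Boris are not the same type" — true. ✓
  Boris (knave): "exactly 3 of us are knaves" — false. ✓
This is the unique consistent assignment.

Knights: Sia and Ravi. Knaves: Boris.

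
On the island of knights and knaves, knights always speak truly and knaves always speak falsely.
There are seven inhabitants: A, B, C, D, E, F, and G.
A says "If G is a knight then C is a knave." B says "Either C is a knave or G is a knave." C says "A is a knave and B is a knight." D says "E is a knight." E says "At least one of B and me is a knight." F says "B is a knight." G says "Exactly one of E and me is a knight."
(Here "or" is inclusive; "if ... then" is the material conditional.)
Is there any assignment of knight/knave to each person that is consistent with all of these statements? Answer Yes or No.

Checking all 128 assignments, each has at least one speaker whose statement's truth value contradicts their type.

No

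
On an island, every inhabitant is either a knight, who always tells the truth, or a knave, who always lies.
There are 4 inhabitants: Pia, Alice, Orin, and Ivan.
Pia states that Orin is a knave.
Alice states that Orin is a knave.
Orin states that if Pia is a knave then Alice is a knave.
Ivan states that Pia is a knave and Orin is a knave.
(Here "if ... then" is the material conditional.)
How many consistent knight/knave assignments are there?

1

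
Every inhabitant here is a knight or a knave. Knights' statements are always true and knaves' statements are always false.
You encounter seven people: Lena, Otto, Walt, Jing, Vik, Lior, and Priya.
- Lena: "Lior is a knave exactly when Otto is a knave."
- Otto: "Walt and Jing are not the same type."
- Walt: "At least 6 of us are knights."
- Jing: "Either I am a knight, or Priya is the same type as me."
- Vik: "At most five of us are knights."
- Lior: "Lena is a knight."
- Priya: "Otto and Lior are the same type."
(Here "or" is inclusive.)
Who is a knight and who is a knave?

Lena is a knave, Otto is a knight, Walt is a knave, Jing is a knight, Vik is a knight, Lior is a knave, and Priya is a knave.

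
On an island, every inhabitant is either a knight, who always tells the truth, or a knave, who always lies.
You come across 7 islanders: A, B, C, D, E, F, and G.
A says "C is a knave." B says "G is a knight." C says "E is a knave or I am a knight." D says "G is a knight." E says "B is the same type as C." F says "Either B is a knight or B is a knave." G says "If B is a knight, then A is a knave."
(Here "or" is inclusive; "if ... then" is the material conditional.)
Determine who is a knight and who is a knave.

A is a knave; "C is a knave" is false, as required.
B is a knight, and the claim "G is a knight" is indeed true.
C is a knight, so "E is a knave or I am a knight" must be true — and it is.
D is a knight, and the claim "G is a knight" is indeed true.
E is a knight, and the claim "B is the same type as C" is indeed true.
F is a knight, and the claim "either B is a knight or B is a knave" is indeed true.
G is a knight, and the claim "if B is a knight, then A is a knave" is indeed true.

A is a knave, B is a knight, C is a knight, D is a knight, E is a knight, F is a knight, and G is a knight.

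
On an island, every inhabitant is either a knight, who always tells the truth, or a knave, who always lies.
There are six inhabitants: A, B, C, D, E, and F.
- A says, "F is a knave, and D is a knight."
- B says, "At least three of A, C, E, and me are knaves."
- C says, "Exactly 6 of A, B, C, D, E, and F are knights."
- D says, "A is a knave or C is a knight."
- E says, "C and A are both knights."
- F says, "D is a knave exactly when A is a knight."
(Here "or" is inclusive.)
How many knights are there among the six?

The unique consistent assignment is A=knave, B=knight, C=knave, D=knight, E=knave, F=knight.
That has 3 knights.

3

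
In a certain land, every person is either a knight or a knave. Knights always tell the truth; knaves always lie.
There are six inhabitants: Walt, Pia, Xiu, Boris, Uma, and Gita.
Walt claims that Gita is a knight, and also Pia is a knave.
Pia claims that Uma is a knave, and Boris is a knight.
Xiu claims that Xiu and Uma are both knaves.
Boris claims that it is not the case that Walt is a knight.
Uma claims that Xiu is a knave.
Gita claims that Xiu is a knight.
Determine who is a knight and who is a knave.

Walt is a knave, and the claim "Gita is a knight, and also Pia is a knave" is indeed False.
As a knave, Pia's statement "Uma is a knave, and Boris is a knight" should be False; it is.
Xiu is a knave, so "Xiu and Uma are both knaves" must be False — and it is.
Boris is a knight; "it is not the case that Walt is a knight" is true, as required.
Uma is a knight, and the claim "Xiu is a knave" is indeed true.
Gita (knave): "Xiu is a knight" — False. ✓

Knights: Boris and Uma. Knaves: Walt, Pia, Xiu, and Gita.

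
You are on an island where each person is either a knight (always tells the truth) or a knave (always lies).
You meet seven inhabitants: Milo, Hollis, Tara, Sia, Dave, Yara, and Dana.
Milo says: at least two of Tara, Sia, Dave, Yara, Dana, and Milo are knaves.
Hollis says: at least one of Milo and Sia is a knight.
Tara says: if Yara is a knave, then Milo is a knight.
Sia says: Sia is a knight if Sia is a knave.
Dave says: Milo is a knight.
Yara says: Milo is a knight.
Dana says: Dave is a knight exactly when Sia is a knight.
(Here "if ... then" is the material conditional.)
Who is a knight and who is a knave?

Milo is a knight, Hollis is a knight, Tara is a knight, Sia is a knave, Dave is a knight, Yara is a knight, and Dana is a knave.

Milo is a knight, and the claim "at least two of Tara, Sia, Dave, Yara, Dana, and Milo are knaves" is indeed True.
Hollis is a knight, so "at least one of Milo and Sia is a knight" must be True — and it is.
Tara is a knight, and the claim "if Yara is a knave, then Milo is a knight" is indeed True.
As a knave, Sia's statement "Sia is a knight if Sia is a knave" should be false; it is.
Since Dave is a knight, "Milo is a knight" needs to be True, which holds.
Yara is a knight; "Milo is a knight" is True, as required.
Dana is a knave, and the claim "Dave is a knight exactly when Sia is a knight" is indeed false.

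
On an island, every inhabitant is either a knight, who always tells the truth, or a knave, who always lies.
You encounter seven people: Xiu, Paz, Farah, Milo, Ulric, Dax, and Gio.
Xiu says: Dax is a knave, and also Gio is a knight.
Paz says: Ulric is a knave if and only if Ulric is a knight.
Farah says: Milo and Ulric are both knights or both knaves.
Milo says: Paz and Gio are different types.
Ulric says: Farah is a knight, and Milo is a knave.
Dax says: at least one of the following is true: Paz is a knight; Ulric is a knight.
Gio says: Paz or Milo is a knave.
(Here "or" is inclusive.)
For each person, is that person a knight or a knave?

Xiu is a knight; "Dax is a knave, and also Gio is a knight" is True, as required.
Paz is a knave, so "Ulric is a knave if and only if Ulric is a knight" must be false — and it is.
Farah is a knave, so "Milo and Ulric are both knights or both knaves" must be false — and it is.
Since Milo is a knight, "Paz and Gio are different types" needs to be True, which holds.
Since Ulric is a knave, "Farah is a knight, and Milo is a knave" needs to be false, which holds.
Dax is a knave; "at least one of the following is true: Paz is a knight; Ulric is a knight" is false, as required.
Gio is a knight; "Paz or Milo is a knave" is True, as required.

Xiu is a knight, Paz is a knave, Farah is a knave, Milo is a knight, Ulric is a knave, Dax is a knave, and Gio is a knight.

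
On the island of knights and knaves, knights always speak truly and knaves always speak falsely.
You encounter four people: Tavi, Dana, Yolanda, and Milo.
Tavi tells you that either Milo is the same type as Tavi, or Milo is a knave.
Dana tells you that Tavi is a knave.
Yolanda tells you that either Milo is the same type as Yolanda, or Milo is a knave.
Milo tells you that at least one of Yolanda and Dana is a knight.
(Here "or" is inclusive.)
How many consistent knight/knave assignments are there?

3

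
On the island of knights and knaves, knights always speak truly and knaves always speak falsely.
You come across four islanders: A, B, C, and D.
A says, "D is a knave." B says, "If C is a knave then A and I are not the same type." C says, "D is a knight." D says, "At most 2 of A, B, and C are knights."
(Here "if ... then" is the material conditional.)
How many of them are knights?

3

The unique consistent assignment is A=knave, B=knight, C=knight, D=knight.
That has 3 knights.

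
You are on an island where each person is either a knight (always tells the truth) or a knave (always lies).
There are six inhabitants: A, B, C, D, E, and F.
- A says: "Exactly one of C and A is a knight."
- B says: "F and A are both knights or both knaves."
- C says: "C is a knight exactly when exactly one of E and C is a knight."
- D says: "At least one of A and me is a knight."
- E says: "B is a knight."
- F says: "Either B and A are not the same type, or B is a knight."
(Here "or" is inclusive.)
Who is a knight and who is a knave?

A is a knight, B is a knight, C is a knave, D is a knight, E is a knight, and F is a knight.

As a knight, A's statement "exactly one of C and A is a knight" should be True; it is.
Since B is a knight, "F and A are both knights or both knaves" needs to be True, which holds.
C is a knave, so "C is a knight exactly when exactly one of E and C is a knight" must be False — and it is.
D is a knight, and the claim "at least one of A and me is a knight" is indeed True.
E is a knight, and the claim "B is a knight" is indeed True.
F is a knight, and the claim "either B and A are not the same type, or B is a knight" is indeed True.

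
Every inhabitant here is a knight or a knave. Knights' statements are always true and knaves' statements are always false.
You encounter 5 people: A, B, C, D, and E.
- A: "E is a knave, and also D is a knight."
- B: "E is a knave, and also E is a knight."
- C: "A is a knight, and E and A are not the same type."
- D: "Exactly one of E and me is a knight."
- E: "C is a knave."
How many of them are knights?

The unique consistent assignment is A=knight, B=knave, C=knight, D=knight, E=knave.
That has 3 knights.

3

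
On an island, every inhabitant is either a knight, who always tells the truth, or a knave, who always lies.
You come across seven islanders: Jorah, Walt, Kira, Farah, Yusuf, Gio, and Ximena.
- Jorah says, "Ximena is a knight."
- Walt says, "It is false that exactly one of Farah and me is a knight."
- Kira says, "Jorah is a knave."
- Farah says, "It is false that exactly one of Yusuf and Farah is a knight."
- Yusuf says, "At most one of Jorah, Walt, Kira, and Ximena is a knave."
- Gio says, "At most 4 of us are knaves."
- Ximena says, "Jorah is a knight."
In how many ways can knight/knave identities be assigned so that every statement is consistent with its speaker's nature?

1

Consistent assignments:
  Jorah=knight, Walt=knight, Kira=knave, Farah=knight, Yusuf=knight, Gio=knight, Ximena=knight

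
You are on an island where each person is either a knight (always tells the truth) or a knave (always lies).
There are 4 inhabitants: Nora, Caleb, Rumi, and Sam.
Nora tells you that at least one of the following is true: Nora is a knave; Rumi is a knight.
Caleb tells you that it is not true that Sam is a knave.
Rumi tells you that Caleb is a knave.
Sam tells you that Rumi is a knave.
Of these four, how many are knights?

The unique consistent assignment is Nora=knight, Caleb=knave, Rumi=knight, Sam=knave.
That has 2 knights.

2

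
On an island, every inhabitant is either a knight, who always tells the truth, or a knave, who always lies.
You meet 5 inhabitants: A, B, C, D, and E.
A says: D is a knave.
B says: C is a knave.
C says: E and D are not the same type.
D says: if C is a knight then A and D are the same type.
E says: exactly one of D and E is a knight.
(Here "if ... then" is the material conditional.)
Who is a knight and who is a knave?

A is a knight, B is a knave, C is a knight, D is a knave, and E is a knight.

Suppose A is a knave. Then A's statement "D is a knave" would have to be false. Checking the 16 ways to assign the others, none is consistent with every speaker.
(For instance, with B=knave, C=knight, D=knave, E=knight, A's claim "D is a knave" comes out true where it would need to be false.)
So A must be a knight, making "D is a knave" true. Taking A=knight, B=knave, C=knight, D=knave, E=knight, each remaining statement checks out:
  B (knave): "C is a knave" — false. ✓
  C (knight): "E and D are not the same type" — true. ✓
  D (knave): "if C is a knight then A and D are the same type" — false. ✓
  E (knight): "exactly one of D and E is a knight" — true. ✓
This is the unique consistent assignment.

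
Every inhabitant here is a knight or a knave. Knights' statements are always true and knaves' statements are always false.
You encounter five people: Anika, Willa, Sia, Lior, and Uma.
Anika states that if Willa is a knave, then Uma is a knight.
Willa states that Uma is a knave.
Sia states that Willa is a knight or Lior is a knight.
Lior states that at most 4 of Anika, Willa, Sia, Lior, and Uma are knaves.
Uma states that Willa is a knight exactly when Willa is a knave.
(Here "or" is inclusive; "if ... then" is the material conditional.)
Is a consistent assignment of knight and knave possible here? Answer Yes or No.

Yes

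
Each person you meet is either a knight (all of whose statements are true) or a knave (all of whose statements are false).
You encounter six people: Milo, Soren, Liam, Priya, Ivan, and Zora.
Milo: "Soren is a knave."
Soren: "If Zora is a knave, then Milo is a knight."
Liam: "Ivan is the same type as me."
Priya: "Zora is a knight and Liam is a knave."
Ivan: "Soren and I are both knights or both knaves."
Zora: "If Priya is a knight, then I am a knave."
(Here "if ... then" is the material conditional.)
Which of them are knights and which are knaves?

Milo is a knave, so "Soren is a knave" must be false — and it is.
As a knight, Soren's statement "if Zora is a knave, then Milo is a knight" should be True; it is.
Liam is a knight, so "Ivan is the same type as me" must be True — and it is.
Priya is a knave, and the claim "Zora is a knight and Liam is a knave" is indeed false.
Ivan is a knight, and the claim "Soren and I are both knights or both knaves" is indeed True.
Since Zora is a knight, "if Priya is a knight, then I am a knave" needs to be True, which holds.

Milo is a knave, Soren is a knight, Liam is a knight, Priya is a knave, Ivan is a knight, and Zora is a knight.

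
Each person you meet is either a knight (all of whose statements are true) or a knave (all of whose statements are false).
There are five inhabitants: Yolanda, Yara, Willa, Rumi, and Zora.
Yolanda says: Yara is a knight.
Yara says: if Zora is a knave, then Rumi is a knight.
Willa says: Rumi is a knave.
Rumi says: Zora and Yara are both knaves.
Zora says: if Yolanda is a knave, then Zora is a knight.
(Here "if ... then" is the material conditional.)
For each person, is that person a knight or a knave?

Yolanda is a knight, Yara is a knight, Willa is a knight, Rumi is a knave, and Zora is a knight.

Yolanda is a knight; "Yara is a knight" is true, as required.
Yara is a knight, and the claim "if Zora is a knave, then Rumi is a knight" is indeed true.
Willa (knight): "Rumi is a knave" — true. ✓
Rumi (knave): "Zora and Yara are both knaves" — False. ✓
Zora is a knight, so "if Yolanda is a knave, then Zora is a knight" must be true — and it is.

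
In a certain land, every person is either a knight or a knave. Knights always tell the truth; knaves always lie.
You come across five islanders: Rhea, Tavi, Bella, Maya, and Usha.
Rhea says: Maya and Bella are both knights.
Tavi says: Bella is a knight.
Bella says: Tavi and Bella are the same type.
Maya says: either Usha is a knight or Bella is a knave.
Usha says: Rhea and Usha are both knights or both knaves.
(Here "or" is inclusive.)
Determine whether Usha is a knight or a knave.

Usha is a knight.

Consistent assignments: {Rhea=knight, Tavi=knight, Bella=knight, Maya=knight, Usha=knight}
In every consistent assignment, Usha is a knight.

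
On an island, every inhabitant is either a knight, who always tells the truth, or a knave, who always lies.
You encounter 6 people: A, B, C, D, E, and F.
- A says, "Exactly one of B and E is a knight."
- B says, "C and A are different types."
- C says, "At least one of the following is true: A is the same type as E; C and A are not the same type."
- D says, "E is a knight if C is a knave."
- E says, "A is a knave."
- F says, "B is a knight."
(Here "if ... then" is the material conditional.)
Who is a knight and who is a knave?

Knights: B, C, D, E, and F. Knaves: A.

A is a knave, so "exactly one of B and E is a knight" must be False — and it is.
As a knight, B's statement "C and A are different types" should be true; it is.
C is a knight, and the claim "at least one of the following is true: A is the same type as E; C and A are not the same type" is indeed true.
D is a knight; "E is a knight if C is a knave" is true, as required.
E is a knight, and the claim "A is a knave" is indeed true.
F is a knight; "B is a knight" is true, as required.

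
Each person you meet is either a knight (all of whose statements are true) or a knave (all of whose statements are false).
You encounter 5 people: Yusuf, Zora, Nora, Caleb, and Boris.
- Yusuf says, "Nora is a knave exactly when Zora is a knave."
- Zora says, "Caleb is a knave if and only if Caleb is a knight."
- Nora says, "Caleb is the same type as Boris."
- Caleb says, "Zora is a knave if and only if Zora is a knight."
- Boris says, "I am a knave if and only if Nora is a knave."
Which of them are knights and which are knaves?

Yusuf is a knave, and the claim "Nora is a knave exactly when Zora is a knave" is indeed False.
Zora (knave): "Caleb is a knave if and only if Caleb is a knight" — False. ✓
Since Nora is a knight, "Caleb is the same type as Boris" needs to be true, which holds.
Since Caleb is a knave, "Zora is a knave if and only if Zora is a knight" needs to be False, which holds.
Boris is a knave, and the claim "I am a knave if and only if Nora is a knave" is indeed False.

Yusuf is a knave, Zora is a knave, Nora is a knight, Caleb is a knave, and Boris is a knave.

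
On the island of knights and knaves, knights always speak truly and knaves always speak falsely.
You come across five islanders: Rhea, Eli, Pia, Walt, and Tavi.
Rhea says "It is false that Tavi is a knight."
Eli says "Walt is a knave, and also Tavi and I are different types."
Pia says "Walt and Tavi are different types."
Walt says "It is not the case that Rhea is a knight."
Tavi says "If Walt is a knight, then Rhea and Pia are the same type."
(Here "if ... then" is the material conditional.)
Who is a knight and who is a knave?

Suppose Rhea is a knight. Then Rhea's statement "it is false that Tavi is a knight" would have to be true. Checking the 16 ways to assign the others, none is consistent with every speaker.
(For instance, with Eli=knave, Pia=knave, Walt=knight, Tavi=knight, Rhea's claim "it is false that Tavi is a knight" comes out false where it would need to be true.)
So Rhea must be a knave, making "it is false that Tavi is a knight" false. Taking Rhea=knave, Eli=knave, Pia=knave, Walt=knight, Tavi=knight, each remaining statement checks out:
  Eli (knave): "Walt is a knave, and also Tavi and I are different types" — false. ✓
  Pia (knave): "Walt and Tavi are different types" — false. ✓
  Walt (knight): "it is not the case that Rhea is a knight" — true. ✓
  Tavi (knight): "if Walt is a knight, then Rhea and Pia are the same type" — true. ✓
This is the unique consistent assignment.

Rhea is a knave, Eli is a knave, Pia is a knave, Walt is a knight, and Tavi is a knight.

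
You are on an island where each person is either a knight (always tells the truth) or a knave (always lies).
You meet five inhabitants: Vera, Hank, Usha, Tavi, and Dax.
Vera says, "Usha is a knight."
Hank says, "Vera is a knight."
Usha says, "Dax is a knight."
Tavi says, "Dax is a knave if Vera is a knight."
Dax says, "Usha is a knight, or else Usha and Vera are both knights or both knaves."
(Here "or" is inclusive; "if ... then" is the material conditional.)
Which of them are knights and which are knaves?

Vera is a knight, so "Usha is a knight" must be True — and it is.
Since Hank is a knight, "Vera is a knight" needs to be True, which holds.
Since Usha is a knight, "Dax is a knight" needs to be True, which holds.
Tavi is a knave; "Dax is a knave if Vera is a knight" is False, as required.
Since Dax is a knight, "Usha is a knight, or else Usha and Vera are both knights or both knaves" needs to be True, which holds.

Knights: Vera, Hank, Usha, and Dax. Knaves: Tavi.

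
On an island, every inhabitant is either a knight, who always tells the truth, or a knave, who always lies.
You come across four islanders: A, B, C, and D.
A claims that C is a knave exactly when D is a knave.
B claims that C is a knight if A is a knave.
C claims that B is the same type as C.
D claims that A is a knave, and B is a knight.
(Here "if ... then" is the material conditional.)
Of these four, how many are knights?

The unique consistent assignment is A=knight, B=knight, C=knave, D=knave.
That has 2 knights.

2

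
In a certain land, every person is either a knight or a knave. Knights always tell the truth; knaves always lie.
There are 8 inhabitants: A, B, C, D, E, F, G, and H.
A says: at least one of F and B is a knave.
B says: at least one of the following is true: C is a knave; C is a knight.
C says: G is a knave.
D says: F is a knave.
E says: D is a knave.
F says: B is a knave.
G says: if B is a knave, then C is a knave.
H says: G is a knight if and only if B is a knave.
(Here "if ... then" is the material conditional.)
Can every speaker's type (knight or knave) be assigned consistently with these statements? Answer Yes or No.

Yes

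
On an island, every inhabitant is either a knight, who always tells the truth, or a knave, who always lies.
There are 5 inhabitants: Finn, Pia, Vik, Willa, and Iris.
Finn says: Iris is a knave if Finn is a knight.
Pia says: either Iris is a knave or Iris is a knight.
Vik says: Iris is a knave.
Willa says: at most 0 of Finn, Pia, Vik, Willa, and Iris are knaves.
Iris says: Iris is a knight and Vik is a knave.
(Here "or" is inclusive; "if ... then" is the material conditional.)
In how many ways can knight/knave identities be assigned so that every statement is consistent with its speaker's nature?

1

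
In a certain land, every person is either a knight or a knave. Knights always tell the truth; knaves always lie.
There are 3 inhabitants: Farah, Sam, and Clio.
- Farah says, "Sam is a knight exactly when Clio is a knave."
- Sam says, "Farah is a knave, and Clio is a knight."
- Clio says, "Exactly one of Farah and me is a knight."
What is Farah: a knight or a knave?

Farah is a knave.

Consistent assignments: {Farah=knave, Sam=knight, Clio=knight}; {Farah=knave, Sam=knave, Clio=knave}
In every consistent assignment, Farah is a knave.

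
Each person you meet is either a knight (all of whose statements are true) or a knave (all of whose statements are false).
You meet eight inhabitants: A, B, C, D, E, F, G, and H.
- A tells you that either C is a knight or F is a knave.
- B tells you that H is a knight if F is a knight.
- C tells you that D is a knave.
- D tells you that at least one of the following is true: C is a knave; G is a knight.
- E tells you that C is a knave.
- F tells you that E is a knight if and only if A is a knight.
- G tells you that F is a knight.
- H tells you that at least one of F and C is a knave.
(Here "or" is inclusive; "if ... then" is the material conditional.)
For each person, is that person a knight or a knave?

A is a knight, B is a knight, C is a knight, D is a knave, E is a knave, F is a knave, G is a knave, and H is a knight.

A is a knight, so "either C is a knight or F is a knave" must be true — and it is.
B (knight): "H is a knight if F is a knight" — true. ✓
C is a knight, so "D is a knave" must be true — and it is.
As a knave, D's statement "at least one of the following is true: C is a knave; G is a knight" should be False; it is.
E is a knave; "C is a knave" is False, as required.
F is a knave, so "E is a knight if and only if A is a knight" must be False — and it is.
Since G is a knave, "F is a knight" needs to be False, which holds.
As a knight, H's statement "at least one of F and C is a knave" should be true; it is.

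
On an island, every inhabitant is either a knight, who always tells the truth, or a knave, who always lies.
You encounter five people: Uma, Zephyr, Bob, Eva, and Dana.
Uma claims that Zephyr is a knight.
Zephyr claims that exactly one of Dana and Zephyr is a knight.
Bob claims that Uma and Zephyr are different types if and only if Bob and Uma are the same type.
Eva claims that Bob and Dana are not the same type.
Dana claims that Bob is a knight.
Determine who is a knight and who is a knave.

Uma is a knave, Zephyr is a knave, Bob is a knave, Eva is a knave, and Dana is a knave.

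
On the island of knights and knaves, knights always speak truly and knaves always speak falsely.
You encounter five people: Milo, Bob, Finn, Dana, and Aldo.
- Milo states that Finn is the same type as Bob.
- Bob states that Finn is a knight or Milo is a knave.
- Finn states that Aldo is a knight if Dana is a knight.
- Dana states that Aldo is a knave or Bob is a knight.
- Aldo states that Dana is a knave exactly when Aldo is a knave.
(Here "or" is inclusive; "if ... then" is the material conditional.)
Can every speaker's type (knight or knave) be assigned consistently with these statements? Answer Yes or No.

Yes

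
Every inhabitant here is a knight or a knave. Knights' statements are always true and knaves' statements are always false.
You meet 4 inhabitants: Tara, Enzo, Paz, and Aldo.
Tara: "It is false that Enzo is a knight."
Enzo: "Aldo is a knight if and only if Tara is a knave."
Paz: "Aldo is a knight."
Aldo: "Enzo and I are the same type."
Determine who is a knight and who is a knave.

Tara is a knave, Enzo is a knight, Paz is a knight, and Aldo is a knight.

Suppose Tara is a knight. Then Tara's statement "it is false that Enzo is a knight" would have to be true. Checking the 8 ways to assign the others, none is consistent with every speaker.
(For instance, with Enzo=knight, Paz=knight, Aldo=knight, Tara's claim "it is false that Enzo is a knight" comes out false where it would need to be true.)
So Tara must be a knave, making "it is false that Enzo is a knight" false. Taking Tara=knave, Enzo=knight, Paz=knight, Aldo=knight, each remaining statement checks out:
  Enzo (knight): "Aldo is a knight if and only if Tara is a knave" — true. ✓
  Paz (knight): "Aldo is a knight" — true. ✓
  Aldo (knight): "Enzo and I are the same type" — true. ✓
This is the unique consistent assignment.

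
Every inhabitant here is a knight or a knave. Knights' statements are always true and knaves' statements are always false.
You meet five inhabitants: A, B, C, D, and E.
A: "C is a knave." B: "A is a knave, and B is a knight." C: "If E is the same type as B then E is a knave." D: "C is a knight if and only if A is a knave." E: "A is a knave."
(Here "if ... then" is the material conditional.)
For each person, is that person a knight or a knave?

A (knave): "C is a knave" — False. ✓
B is a knave, and the claim "A is a knave, and B is a knight" is indeed False.
As a knight, C's statement "if E is the same type as B then E is a knave" should be True; it is.
D (knight): "C is a knight if and only if A is a knave" — True. ✓
As a knight, E's statement "A is a knave" should be True; it is.

A is a knave, B is a knave, C is a knight, D is a knight, and E is a knight.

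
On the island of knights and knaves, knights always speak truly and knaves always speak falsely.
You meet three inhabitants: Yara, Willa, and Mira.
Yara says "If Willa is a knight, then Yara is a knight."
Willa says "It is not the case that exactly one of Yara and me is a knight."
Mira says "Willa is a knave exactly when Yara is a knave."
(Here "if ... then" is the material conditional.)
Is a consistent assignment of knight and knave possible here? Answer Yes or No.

Yes

One consistent assignment: Yara=knight, Willa=knight, Mira=knight.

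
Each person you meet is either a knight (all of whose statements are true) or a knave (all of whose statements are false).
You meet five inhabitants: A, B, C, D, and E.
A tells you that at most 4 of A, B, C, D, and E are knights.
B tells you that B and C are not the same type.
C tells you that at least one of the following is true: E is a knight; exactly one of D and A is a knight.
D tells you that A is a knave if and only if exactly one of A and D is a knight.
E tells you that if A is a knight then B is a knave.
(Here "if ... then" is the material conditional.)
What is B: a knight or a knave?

B is a knight.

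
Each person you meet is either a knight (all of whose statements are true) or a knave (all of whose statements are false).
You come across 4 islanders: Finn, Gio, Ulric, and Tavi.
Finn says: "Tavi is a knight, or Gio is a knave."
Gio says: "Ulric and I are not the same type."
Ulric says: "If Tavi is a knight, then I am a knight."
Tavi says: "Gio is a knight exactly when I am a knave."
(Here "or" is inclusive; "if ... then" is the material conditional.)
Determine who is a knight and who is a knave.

Knights: Finn and Tavi. Knaves: Gio and Ulric.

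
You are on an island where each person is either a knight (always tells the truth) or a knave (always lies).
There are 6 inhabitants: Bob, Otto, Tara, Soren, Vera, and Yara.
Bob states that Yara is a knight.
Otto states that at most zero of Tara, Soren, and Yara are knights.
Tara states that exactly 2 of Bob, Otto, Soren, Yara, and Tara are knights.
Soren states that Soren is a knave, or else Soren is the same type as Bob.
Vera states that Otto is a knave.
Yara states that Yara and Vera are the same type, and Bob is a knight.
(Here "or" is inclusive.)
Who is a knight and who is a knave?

Bob is a knight, Otto is a knave, Tara is a knave, Soren is a knight, Vera is a knight, and Yara is a knight.

As a knight, Bob's statement "Yara is a knight" should be True; it is.
As a knave, Otto's statement "at most zero of Tara, Soren, and Yara are knights" should be false; it is.
Tara (knave): "exactly 2 of Bob, Otto, Soren, Yara, and Tara are knights" — false. ✓
As a knight, Soren's statement "Soren is a knave, or else Soren is the same type as Bob" should be True; it is.
Vera is a knight, and the claim "Otto is a knave" is indeed True.
As a knight, Yara's statement "Yara and Vera are the same type, and Bob is a knight" should be True; it is.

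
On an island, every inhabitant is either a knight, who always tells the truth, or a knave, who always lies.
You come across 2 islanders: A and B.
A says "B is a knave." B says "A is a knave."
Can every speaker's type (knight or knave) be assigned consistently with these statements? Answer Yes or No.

One consistent assignment: A=knight, B=knave.

Yes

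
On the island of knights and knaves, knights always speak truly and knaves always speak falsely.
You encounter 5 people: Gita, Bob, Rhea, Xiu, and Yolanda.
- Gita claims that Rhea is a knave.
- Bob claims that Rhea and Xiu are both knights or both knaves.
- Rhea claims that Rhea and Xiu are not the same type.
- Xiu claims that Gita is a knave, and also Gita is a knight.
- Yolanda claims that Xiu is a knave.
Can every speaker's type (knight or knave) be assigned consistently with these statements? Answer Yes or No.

Yes

One consistent assignment: Gita=knight, Bob=knight, Rhea=knave, Xiu=knave, Yolanda=knight.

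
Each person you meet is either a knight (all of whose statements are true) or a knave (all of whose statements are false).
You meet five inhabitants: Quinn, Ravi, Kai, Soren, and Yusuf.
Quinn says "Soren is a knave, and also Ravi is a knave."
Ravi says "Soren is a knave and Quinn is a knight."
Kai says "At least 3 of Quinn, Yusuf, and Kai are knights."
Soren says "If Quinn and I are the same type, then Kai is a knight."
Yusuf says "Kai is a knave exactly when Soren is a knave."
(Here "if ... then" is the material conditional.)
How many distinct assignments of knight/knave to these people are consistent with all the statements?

1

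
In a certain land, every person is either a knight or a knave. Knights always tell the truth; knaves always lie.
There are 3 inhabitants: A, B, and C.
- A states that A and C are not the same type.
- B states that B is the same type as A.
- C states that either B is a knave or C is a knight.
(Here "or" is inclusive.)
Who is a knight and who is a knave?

Suppose A is a knave. Then A's statement "A and C are not the same type" would have to be false. Checking the 4 ways to assign the others, none is consistent with every speaker.
(For instance, with B=knight, C=knave, B's claim "B is the same type as A" comes out false where it would need to be true.)
So A must be a knight, making "A and C are not the same type" true. Taking A=knight, B=knight, C=knave, each remaining statement checks out:
  B (knight): "B is the same type as A" — true. ✓
  C (knave): "either B is a knave or C is a knight" — false. ✓
This is the unique consistent assignment.

A is a knight, B is a knight, and C is a knave.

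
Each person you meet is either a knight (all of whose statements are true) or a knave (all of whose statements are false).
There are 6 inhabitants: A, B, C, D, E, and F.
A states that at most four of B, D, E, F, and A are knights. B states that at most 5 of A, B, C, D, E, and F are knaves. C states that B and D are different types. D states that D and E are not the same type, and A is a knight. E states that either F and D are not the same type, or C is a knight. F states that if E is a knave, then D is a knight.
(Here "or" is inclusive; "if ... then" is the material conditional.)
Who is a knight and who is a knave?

A is a knight, B is a knight, C is a knave, D is a knight, E is a knave, and F is a knight.

A is a knight, and the claim "at most four of B, D, E, F, and A are knights" is indeed true.
B (knight): "at most 5 of A, B, C, D, E, and F are knaves" — true. ✓
Since C is a knave, "B and D are different types" needs to be false, which holds.
As a knight, D's statement "D and E are not the same type, and A is a knight" should be true; it is.
Since E is a knave, "either F and D are not the same type, or C is a knight" needs to be false, which holds.
F (knight): "if E is a knave, then D is a knight" — true. ✓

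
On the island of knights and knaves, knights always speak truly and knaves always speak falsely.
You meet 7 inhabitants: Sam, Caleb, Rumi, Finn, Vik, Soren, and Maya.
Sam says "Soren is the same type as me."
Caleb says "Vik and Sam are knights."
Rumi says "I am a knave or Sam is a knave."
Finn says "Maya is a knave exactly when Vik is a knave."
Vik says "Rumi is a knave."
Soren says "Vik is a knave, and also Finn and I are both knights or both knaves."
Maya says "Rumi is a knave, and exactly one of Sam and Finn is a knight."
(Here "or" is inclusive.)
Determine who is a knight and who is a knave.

Sam is a knave, Caleb is a knave, Rumi is a knight, Finn is a knight, Vik is a knave, Soren is a knight, and Maya is a knave.

Sam is a knave; "Soren is the same type as me" is False, as required.
Since Caleb is a knave, "Vik and Sam are knights" needs to be False, which holds.
As a knight, Rumi's statement "I am a knave or Sam is a knave" should be true; it is.
Finn is a knight; "Maya is a knave exactly when Vik is a knave" is true, as required.
Vik (knave): "Rumi is a knave" — False. ✓
Soren is a knight, so "Vik is a knave, and also Finn and I are both knights or both knaves" must be true — and it is.
As a knave, Maya's statement "Rumi is a knave, and exactly one of Sam and Finn is a knight" should be False; it is.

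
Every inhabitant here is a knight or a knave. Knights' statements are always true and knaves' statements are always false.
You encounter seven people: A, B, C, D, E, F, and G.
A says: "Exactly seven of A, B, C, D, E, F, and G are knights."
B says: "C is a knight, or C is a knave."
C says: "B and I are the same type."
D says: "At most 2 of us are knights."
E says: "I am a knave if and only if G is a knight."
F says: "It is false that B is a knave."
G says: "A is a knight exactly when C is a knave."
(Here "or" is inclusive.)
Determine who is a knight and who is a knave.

Knights: B, E, and F. Knaves: A, C, D, and G.

A is a knave, so "exactly seven of A, B, C, D, E, F, and G are knights" must be false — and it is.
Since B is a knight, "C is a knight, or C is a knave" needs to be True, which holds.
Since C is a knave, "B and I are the same type" needs to be false, which holds.
D is a knave, so "at most 2 of us are knights" must be false — and it is.
As a knight, E's statement "I am a knave if and only if G is a knight" should be True; it is.
F is a knight, and the claim "it is false that B is a knave" is indeed True.
G is a knave; "A is a knight exactly when C is a knave" is false, as required.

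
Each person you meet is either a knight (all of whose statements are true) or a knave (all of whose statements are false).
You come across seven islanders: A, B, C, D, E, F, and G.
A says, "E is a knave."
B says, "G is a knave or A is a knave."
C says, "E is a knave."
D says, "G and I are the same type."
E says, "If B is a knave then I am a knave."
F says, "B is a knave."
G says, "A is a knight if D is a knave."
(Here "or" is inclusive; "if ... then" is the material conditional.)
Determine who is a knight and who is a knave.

Knights: B, D, E, and G. Knaves: A, C, and F.

As a knave, A's statement "E is a knave" should be False; it is.
B is a knight, so "G is a knave or A is a knave" must be true — and it is.
Since C is a knave, "E is a knave" needs to be False, which holds.
As a knight, D's statement "G and I are the same type" should be true; it is.
E (knight): "if B is a knave then I am a knave" — true. ✓
F (knave): "B is a knave" — False. ✓
G is a knight, so "A is a knight if D is a knave" must be true — and it is.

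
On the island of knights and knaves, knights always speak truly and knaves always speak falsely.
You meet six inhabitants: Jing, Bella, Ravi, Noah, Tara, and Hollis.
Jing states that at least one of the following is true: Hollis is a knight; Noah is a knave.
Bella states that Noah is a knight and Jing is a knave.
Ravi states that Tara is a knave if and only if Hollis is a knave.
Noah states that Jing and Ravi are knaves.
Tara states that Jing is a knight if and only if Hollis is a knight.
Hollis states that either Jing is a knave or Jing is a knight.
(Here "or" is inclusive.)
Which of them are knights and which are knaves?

Jing is a knight, and the claim "at least one of the following is true: Hollis is a knight; Noah is a knave" is indeed True.
Bella is a knave, so "Noah is a knight and Jing is a knave" must be false — and it is.
Ravi (knight): "Tara is a knave if and only if Hollis is a knave" — True. ✓
Noah is a knave; "Jing and Ravi are knaves" is false, as required.
Tara (knight): "Jing is a knight if and only if Hollis is a knight" — True. ✓
Hollis is a knight, and the claim "either Jing is a knave or Jing is a knight" is indeed True.

Knights: Jing, Ravi, Tara, and Hollis. Knaves: Bella and Noah.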